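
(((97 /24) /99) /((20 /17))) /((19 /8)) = 1649 /112860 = 0.01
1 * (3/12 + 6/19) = 43/76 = 0.57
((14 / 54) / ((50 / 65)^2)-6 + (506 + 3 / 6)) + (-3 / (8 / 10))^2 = 5562007 / 10800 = 515.00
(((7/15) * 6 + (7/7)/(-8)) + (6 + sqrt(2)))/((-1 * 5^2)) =-347/1000- sqrt(2)/25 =-0.40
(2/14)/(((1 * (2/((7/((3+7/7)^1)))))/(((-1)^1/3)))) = -1/24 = -0.04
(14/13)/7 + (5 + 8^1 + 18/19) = 14.10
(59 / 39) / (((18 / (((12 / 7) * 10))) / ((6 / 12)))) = 590 / 819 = 0.72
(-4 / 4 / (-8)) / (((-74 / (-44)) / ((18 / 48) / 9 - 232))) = -61237 / 3552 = -17.24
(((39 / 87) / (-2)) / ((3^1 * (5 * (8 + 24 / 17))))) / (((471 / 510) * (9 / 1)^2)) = -3757 / 177020640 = -0.00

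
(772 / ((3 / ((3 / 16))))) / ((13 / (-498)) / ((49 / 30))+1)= 784931 / 16008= 49.03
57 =57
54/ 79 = 0.68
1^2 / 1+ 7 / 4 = 11 / 4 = 2.75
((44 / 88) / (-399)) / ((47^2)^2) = -1 / 3893985438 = -0.00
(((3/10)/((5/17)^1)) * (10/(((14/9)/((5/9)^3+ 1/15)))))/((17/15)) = 62/45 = 1.38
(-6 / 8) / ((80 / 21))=-63 / 320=-0.20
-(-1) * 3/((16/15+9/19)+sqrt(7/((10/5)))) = -750690/183133+243675 * sqrt(14)/183133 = 0.88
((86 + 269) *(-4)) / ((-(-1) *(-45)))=284 / 9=31.56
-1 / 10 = -0.10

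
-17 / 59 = -0.29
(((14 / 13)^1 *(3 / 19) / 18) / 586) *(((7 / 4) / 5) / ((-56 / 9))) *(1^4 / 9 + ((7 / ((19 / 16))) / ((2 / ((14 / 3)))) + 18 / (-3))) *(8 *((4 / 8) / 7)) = -269 / 66002352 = -0.00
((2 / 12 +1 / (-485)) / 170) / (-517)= -479 / 255759900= -0.00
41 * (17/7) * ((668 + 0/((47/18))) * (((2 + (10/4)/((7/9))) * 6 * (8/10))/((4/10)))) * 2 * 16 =133179459.92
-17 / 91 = -0.19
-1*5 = -5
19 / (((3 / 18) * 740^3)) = 57 / 202612000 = 0.00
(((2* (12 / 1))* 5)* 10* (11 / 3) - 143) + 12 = 4269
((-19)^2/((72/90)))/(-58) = -1805/232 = -7.78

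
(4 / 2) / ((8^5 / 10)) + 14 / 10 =57369 / 40960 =1.40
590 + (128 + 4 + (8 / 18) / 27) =175450 / 243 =722.02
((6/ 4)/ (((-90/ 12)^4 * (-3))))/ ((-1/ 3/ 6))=16/ 5625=0.00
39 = 39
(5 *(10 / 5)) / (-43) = -10 / 43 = -0.23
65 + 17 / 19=1252 / 19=65.89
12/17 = 0.71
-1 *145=-145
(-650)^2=422500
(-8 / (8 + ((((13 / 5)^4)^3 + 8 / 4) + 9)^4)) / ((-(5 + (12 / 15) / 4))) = 17763568394002504646778106689453125 / 957997780545900791210966040810778721932865933003852762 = 0.00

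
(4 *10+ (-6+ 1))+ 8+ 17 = 60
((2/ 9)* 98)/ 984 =49/ 2214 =0.02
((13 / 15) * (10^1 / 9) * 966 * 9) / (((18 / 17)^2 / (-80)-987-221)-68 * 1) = -6912880 / 1053623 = -6.56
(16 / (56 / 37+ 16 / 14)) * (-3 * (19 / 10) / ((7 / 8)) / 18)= -1406 / 645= -2.18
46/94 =23/47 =0.49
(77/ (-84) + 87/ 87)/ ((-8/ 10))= -5/ 48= -0.10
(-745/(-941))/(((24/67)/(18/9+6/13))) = 199660/36699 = 5.44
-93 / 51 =-1.82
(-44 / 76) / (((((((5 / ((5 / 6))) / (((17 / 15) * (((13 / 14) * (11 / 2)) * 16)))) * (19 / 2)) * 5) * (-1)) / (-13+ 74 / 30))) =-16900312 / 8528625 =-1.98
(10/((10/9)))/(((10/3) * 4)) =27/40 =0.68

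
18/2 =9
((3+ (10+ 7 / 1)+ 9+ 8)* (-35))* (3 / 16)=-3885 / 16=-242.81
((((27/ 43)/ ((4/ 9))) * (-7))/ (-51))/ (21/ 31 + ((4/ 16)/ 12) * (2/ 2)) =210924/ 759509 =0.28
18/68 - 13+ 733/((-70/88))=-1111723/1190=-934.22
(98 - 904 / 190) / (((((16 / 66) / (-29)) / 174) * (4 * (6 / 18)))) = -1455608.33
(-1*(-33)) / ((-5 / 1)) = -33 / 5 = -6.60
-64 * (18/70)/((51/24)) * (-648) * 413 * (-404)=-71173914624/85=-837340172.05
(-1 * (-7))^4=2401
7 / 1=7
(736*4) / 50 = 1472 / 25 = 58.88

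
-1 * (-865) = 865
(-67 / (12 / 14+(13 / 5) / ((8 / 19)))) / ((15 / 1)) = -3752 / 5907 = -0.64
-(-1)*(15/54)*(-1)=-5/18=-0.28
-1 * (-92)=92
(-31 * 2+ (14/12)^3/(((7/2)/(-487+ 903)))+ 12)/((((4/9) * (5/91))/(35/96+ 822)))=13455963521/2880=4672209.56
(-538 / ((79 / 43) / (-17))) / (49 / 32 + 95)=12584896 / 244031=51.57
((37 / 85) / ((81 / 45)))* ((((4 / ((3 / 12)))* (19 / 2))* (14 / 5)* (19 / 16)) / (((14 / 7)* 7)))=13357 / 1530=8.73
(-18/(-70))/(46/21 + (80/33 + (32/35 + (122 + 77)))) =297/236231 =0.00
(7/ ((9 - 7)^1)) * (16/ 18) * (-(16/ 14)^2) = -256/ 63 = -4.06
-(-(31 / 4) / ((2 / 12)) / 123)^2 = -961 / 6724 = -0.14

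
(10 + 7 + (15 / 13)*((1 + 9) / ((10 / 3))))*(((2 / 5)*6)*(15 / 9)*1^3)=1064 / 13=81.85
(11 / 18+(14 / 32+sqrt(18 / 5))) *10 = 755 / 72+6 *sqrt(10) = 29.46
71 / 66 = 1.08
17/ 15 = 1.13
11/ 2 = 5.50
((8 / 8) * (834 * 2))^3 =4640749632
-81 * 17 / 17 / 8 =-81 / 8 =-10.12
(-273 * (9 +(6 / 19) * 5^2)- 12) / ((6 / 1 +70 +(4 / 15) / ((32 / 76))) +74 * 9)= -2635830 / 423301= -6.23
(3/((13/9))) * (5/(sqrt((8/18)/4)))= 405/13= 31.15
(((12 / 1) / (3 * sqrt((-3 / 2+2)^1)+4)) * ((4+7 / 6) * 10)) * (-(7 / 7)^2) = -4960 / 23+1860 * sqrt(2) / 23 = -101.29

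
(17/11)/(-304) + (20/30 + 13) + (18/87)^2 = 115622725/8436912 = 13.70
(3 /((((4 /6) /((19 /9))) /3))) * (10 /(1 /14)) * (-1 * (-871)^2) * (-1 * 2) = 6053955180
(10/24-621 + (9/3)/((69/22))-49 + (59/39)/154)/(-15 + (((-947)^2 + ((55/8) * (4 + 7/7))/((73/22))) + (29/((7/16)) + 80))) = -13484766371/18089833363173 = -0.00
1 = 1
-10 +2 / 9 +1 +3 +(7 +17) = 164 / 9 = 18.22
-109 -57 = -166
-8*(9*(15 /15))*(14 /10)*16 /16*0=0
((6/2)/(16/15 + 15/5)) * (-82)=-3690/61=-60.49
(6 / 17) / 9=2 / 51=0.04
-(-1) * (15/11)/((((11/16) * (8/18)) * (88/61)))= 8235/2662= 3.09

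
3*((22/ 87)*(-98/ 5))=-2156/ 145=-14.87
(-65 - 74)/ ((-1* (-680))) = -139/ 680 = -0.20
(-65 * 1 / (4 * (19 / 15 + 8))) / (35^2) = -39 / 27244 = -0.00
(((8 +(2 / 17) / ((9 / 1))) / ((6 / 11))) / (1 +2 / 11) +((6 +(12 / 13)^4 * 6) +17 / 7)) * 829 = 1918236045664 / 91766493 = 20903.45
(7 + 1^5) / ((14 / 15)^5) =759375 / 67228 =11.30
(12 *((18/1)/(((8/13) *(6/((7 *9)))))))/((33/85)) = 208845/22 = 9492.95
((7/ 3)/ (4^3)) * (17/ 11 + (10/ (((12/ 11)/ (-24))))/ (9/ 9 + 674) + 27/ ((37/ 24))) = 0.68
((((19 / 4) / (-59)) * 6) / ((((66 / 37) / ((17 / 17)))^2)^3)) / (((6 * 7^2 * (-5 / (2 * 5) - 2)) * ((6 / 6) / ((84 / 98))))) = 0.00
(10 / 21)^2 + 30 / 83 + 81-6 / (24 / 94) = 58.09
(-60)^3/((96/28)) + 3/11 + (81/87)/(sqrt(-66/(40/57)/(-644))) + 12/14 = -4850913/77 + 36 * sqrt(168245)/6061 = -62996.43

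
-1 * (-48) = 48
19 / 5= 3.80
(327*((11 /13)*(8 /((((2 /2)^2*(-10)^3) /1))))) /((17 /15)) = -10791 /5525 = -1.95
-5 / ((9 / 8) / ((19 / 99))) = -760 / 891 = -0.85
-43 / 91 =-0.47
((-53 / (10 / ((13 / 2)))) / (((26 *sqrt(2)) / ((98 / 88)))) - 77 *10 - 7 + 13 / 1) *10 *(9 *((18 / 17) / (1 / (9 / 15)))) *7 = -5198256 / 17 - 4417497 *sqrt(2) / 14960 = -306197.36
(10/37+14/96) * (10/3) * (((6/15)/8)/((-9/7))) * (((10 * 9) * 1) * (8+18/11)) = -1370845/29304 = -46.78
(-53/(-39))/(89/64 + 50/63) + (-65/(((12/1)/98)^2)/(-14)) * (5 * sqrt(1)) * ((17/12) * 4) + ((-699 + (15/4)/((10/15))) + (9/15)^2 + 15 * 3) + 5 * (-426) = 1853549392727/309125700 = 5996.10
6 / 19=0.32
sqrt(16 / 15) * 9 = 12 * sqrt(15) / 5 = 9.30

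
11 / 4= 2.75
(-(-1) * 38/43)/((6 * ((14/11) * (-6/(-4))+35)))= 209/52374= 0.00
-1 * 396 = -396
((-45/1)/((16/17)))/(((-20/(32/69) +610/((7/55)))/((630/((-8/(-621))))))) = -209503665/425576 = -492.28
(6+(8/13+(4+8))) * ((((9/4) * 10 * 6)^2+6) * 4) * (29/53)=511780632/689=742787.56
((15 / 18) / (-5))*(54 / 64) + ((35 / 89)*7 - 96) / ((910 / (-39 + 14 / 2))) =8133721 / 2591680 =3.14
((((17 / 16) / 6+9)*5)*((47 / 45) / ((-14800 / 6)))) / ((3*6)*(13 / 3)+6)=-41407 / 179020800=-0.00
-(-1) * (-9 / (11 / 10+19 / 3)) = -1.21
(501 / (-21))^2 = 569.16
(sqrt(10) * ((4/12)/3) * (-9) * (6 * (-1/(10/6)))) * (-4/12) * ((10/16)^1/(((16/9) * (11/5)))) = -135 * sqrt(10)/704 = -0.61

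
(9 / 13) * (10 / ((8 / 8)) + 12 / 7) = 738 / 91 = 8.11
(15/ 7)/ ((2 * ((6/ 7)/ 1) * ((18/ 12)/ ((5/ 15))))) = 5/ 18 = 0.28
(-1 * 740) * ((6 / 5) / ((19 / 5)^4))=-555000 / 130321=-4.26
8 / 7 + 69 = 491 / 7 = 70.14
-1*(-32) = 32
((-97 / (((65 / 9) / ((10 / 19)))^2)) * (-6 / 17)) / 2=94284 / 1037153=0.09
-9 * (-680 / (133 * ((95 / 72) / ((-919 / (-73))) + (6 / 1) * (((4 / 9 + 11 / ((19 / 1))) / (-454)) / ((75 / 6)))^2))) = 1189394702988480 / 2709102798787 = 439.04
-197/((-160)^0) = -197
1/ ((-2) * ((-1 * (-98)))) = -1/ 196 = -0.01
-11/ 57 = -0.19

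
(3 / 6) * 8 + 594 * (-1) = -590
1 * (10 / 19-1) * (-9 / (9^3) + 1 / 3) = -26 / 171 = -0.15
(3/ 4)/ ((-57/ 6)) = -3/ 38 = -0.08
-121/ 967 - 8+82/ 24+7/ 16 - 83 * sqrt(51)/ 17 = -83 * sqrt(51)/ 17 - 198241/ 46416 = -39.14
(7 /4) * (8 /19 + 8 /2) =147 /19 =7.74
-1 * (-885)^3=693154125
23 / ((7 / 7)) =23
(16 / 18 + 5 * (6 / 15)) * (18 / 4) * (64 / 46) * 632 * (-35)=-9201920 / 23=-400083.48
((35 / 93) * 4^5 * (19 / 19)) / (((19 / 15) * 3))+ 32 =235744 / 1767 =133.41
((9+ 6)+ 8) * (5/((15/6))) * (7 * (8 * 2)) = 5152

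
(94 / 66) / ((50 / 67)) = 3149 / 1650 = 1.91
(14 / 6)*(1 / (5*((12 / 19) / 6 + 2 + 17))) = 133 / 5445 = 0.02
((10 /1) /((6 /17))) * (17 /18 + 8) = 13685 /54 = 253.43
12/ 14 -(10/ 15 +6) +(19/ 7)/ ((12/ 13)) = -241/ 84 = -2.87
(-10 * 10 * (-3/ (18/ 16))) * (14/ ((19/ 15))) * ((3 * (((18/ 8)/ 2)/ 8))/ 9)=2625/ 19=138.16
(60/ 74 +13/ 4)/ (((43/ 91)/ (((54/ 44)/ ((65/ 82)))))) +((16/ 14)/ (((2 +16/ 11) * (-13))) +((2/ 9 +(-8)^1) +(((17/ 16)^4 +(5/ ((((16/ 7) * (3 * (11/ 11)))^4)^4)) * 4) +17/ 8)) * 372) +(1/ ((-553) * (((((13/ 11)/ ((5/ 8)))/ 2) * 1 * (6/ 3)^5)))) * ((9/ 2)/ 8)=-319426735637782502831444982277347871963/ 197730431606046538123940429624770560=-1615.47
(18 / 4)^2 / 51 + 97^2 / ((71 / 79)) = 50547065 / 4828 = 10469.57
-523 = -523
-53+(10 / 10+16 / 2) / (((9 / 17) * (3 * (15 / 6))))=-761 / 15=-50.73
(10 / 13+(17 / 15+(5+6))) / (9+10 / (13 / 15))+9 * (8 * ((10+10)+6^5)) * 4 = 8992220756 / 4005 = 2245248.63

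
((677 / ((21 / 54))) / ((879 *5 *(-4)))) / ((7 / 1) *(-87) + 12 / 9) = 6093 / 37389730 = 0.00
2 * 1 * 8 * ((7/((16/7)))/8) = 49/8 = 6.12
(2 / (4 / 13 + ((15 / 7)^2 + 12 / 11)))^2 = 196392196 / 1761900625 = 0.11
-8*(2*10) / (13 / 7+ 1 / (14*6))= -85.61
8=8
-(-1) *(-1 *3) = -3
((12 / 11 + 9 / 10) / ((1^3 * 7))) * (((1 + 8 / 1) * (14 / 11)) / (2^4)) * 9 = 1.83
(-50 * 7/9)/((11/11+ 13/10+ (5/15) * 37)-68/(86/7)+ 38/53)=-3.96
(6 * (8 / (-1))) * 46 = -2208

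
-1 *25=-25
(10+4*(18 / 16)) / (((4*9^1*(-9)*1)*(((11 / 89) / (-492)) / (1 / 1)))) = 105821 / 594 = 178.15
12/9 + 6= 22/3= 7.33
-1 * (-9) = 9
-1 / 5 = -0.20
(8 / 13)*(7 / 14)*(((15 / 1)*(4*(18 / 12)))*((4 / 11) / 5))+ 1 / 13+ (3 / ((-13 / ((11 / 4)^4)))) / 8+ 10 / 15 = 973325 / 878592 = 1.11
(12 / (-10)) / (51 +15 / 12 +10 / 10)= -8 / 355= -0.02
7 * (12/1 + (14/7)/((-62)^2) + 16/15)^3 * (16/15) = 748528390693336162/44929873850625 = 16659.93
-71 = -71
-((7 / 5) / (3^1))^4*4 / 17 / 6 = -0.00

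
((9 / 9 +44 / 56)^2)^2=390625 / 38416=10.17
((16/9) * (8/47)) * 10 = 3.03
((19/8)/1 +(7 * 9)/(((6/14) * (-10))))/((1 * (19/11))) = -7.14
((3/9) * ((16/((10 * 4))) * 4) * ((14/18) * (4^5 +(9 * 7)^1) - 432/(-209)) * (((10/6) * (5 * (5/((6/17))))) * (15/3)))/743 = 13550436500/37734741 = 359.10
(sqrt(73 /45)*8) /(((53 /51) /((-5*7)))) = -952*sqrt(365) /53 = -343.17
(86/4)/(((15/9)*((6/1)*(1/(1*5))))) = 10.75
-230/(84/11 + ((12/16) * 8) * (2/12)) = -26.63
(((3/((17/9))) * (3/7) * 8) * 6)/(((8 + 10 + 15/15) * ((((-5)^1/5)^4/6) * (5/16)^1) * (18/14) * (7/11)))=456192/11305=40.35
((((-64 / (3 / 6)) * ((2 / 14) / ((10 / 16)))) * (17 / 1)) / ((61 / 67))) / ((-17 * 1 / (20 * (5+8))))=3567616 / 427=8355.07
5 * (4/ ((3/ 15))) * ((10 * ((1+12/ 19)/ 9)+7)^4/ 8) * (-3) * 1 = -128941589010025/ 570024054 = -226203.77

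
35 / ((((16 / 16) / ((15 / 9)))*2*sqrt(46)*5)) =35*sqrt(46) / 276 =0.86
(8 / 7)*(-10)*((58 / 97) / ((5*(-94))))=464 / 31913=0.01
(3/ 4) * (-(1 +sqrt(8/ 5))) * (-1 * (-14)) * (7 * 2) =-294 * sqrt(10)/ 5 - 147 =-332.94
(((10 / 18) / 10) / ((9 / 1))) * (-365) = -365 / 162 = -2.25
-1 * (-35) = 35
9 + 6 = 15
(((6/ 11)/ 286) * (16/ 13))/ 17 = 48/ 347633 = 0.00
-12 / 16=-3 / 4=-0.75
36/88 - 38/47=-0.40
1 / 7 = 0.14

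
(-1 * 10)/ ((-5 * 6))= 1/ 3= 0.33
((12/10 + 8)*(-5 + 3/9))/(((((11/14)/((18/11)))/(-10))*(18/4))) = 72128/363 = 198.70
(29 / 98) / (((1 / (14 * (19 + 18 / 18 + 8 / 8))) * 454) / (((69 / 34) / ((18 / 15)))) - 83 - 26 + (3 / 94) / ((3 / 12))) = -0.00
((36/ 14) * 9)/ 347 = 162/ 2429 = 0.07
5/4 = 1.25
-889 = -889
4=4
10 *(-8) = -80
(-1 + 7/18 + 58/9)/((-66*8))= -35/3168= -0.01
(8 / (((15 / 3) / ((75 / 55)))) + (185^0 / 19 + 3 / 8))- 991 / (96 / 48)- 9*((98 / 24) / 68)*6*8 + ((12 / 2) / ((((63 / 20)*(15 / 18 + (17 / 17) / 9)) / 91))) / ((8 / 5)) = -11486873 / 28424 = -404.13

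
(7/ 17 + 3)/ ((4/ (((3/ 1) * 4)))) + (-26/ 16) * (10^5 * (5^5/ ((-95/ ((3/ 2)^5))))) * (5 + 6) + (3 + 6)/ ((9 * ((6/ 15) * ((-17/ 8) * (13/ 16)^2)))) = 194988044707097/ 436696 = 446507512.57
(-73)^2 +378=5707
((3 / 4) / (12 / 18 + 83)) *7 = 0.06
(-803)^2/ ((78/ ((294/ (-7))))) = -4513663/ 13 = -347204.85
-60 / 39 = -1.54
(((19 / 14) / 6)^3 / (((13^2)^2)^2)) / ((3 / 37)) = 253783 / 1450460583778752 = 0.00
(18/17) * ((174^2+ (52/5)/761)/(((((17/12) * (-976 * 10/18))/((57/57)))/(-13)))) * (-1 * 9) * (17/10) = -818814448998/98644625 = -8300.65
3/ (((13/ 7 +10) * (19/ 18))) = 378/ 1577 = 0.24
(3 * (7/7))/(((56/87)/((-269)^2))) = 18886221/56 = 337253.95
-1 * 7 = -7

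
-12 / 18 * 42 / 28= -1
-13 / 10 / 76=-13 / 760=-0.02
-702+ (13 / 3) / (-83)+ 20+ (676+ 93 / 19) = -5476 / 4731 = -1.16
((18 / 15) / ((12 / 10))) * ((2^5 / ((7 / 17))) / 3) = 544 / 21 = 25.90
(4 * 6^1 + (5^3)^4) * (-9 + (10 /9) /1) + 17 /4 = -69335944163 /36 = -1925998448.97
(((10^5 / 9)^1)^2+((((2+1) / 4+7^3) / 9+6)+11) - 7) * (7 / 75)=56000021861 / 4860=11522638.24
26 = 26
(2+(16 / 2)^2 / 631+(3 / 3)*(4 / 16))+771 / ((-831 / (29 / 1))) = -17167377 / 699148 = -24.55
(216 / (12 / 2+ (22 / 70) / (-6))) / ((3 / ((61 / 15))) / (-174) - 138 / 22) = -196146720 / 33901607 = -5.79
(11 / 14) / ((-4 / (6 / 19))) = -0.06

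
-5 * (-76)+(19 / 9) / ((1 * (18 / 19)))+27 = 66295 / 162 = 409.23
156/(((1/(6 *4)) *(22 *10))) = 936/55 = 17.02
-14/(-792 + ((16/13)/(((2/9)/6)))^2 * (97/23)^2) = -89401/120367116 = -0.00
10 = 10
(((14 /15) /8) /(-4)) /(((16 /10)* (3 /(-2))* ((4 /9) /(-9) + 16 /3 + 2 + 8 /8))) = 63 /42944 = 0.00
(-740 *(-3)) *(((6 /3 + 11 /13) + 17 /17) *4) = 444000 /13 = 34153.85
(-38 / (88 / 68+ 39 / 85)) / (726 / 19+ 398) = -30685 / 617456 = -0.05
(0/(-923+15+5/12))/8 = 0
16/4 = 4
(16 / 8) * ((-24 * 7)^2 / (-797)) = -56448 / 797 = -70.83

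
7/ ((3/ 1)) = 7/ 3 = 2.33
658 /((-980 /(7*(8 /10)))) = -94 /25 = -3.76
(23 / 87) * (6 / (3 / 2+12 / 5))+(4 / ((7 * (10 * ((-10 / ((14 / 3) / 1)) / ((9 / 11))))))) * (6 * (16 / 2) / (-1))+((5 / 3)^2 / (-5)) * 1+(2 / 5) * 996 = 399.30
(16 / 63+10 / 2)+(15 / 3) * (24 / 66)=4901 / 693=7.07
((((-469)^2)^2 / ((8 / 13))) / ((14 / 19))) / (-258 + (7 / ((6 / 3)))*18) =-131324855557 / 240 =-547186898.15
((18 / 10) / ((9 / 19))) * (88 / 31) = 1672 / 155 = 10.79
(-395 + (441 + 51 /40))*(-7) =-13237 /40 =-330.92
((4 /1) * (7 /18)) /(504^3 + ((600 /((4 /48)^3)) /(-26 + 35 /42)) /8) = 0.00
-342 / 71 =-4.82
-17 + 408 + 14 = 405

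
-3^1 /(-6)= 1 /2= 0.50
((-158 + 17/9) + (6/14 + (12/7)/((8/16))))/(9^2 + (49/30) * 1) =-95920/52059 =-1.84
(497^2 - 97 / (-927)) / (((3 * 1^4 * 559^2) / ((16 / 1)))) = 3663639040 / 869009661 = 4.22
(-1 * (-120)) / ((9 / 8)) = 320 / 3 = 106.67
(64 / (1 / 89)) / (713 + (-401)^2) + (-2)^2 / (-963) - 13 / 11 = -109375703 / 95050989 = -1.15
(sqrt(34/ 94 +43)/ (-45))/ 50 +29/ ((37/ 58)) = 1682/ 37 - sqrt(95786)/ 105750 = 45.46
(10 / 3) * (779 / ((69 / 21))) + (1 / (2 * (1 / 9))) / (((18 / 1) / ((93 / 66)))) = 4800779 / 6072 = 790.64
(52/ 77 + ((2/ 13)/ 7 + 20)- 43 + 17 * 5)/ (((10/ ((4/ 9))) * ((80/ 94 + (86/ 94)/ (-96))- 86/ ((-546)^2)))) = 3435833856/ 1037261885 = 3.31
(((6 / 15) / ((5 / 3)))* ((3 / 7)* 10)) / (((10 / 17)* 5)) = 306 / 875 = 0.35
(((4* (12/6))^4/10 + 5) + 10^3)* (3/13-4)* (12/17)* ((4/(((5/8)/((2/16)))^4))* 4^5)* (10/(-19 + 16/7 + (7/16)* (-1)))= 3815829405696/265338125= 14381.01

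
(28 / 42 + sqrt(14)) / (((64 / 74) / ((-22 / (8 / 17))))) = -6919 * sqrt(14) / 128 - 6919 / 192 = -238.29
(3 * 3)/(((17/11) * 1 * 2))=99/34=2.91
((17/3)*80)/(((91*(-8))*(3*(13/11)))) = -1870/10647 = -0.18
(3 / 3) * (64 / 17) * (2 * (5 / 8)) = 80 / 17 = 4.71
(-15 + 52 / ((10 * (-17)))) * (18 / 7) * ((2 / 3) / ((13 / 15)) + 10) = -93672 / 221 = -423.86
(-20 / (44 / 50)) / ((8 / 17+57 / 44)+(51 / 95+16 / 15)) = -6.74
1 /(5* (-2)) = -0.10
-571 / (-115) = 571 / 115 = 4.97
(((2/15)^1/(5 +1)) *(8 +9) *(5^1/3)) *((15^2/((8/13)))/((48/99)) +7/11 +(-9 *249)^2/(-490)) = -5977.96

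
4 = 4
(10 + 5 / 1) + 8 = 23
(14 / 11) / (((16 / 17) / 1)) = 119 / 88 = 1.35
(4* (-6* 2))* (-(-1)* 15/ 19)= -720/ 19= -37.89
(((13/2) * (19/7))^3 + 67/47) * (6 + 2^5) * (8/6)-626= 13430034013/48363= 277692.33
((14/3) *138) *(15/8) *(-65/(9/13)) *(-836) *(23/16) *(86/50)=234338646.21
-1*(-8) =8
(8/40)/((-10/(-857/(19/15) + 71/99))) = 635648/47025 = 13.52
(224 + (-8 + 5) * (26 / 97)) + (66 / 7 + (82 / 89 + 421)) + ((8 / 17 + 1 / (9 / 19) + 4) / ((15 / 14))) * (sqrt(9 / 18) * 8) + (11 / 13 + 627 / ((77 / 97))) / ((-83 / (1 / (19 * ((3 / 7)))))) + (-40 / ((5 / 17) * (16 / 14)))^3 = -6260781490446190 / 3716687793 + 56392 * sqrt(2) / 2295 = -1684470.87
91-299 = -208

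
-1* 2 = -2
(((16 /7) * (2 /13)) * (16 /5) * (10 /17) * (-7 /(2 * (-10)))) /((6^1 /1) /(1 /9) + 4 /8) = 512 /120445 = 0.00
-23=-23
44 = 44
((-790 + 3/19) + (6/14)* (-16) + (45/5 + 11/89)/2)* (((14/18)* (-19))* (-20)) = -187530620/801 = -234120.62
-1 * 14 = -14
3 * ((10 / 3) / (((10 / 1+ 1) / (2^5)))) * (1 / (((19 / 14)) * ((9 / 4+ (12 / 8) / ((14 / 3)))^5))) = 2352980 / 12341241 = 0.19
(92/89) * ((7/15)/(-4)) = -161/1335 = -0.12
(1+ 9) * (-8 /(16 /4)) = -20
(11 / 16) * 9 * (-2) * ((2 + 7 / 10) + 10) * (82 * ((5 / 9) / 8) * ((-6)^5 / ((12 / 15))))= 69591555 / 8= 8698944.38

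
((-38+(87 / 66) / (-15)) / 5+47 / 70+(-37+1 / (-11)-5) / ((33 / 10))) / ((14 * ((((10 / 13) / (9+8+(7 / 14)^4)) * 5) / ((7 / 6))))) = -4406337 / 605000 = -7.28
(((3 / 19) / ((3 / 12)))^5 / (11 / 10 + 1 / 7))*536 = 3112058880 / 71806871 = 43.34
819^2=670761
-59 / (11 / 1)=-59 / 11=-5.36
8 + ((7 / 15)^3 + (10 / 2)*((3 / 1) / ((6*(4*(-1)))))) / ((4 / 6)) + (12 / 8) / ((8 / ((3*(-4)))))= 4.96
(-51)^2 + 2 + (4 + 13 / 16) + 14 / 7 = 2609.81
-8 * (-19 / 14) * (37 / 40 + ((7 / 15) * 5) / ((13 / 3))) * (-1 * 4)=-63.56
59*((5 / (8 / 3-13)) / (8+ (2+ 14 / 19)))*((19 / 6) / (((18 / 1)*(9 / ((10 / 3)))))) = -532475 / 3073464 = -0.17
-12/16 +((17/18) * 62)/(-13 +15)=1027/36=28.53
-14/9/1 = -14/9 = -1.56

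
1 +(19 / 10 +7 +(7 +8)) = 249 / 10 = 24.90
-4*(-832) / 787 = 3328 / 787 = 4.23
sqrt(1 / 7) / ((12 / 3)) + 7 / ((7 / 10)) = sqrt(7) / 28 + 10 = 10.09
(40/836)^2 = 100/43681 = 0.00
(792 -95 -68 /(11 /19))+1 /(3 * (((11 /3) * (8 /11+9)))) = 682136 /1177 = 579.55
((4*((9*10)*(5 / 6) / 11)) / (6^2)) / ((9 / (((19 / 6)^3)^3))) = 8067192444475 / 2993075712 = 2695.29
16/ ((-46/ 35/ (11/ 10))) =-308/ 23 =-13.39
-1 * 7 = -7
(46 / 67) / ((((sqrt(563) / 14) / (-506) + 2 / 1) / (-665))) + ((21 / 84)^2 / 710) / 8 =-279019704940329113 / 1222247054562560 -216699560*sqrt(563) / 13449021287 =-228.67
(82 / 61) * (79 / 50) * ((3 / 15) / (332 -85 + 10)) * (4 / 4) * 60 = 38868 / 391925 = 0.10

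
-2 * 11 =-22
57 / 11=5.18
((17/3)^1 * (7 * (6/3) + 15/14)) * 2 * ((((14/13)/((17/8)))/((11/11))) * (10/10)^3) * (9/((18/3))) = 1688/13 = 129.85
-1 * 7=-7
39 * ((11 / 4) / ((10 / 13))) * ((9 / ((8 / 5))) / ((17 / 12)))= 553.60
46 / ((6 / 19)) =437 / 3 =145.67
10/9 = 1.11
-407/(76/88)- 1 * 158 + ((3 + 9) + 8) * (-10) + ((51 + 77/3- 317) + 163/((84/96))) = -352441/399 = -883.31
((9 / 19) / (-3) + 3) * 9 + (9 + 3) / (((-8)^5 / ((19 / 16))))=63699909 / 2490368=25.58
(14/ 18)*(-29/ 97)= -203/ 873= -0.23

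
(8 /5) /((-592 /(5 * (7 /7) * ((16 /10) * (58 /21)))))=-232 /3885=-0.06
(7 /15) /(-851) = -7 /12765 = -0.00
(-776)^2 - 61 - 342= 601773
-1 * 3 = -3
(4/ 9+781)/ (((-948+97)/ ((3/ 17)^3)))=-0.01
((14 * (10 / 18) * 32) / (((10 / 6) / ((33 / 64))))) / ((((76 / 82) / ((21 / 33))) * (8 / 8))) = 2009 / 38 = 52.87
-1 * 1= -1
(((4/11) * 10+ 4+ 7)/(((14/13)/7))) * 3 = 6279/22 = 285.41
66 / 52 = 33 / 26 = 1.27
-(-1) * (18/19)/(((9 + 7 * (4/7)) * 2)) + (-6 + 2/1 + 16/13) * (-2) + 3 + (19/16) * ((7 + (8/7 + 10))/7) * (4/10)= 4747291/484120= 9.81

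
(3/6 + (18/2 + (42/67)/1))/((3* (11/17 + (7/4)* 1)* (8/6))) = 23069/21842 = 1.06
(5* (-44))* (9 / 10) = -198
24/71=0.34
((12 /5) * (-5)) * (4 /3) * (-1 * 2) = 32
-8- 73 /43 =-9.70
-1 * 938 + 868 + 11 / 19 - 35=-1984 / 19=-104.42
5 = 5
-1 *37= -37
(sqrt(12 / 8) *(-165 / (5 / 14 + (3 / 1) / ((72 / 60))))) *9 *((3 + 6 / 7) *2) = -8019 *sqrt(6) / 4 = -4910.61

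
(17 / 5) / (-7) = -17 / 35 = -0.49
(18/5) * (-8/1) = -144/5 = -28.80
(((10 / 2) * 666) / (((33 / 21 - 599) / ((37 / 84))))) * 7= -17.19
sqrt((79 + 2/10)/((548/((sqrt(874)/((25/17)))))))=3 * sqrt(128095) * 874^(1/4)/3425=1.70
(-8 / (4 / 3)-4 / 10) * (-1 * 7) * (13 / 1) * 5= 2912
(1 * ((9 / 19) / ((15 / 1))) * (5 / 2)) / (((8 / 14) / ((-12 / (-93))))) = 21 / 1178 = 0.02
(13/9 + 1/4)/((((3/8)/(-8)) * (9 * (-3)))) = 976/729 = 1.34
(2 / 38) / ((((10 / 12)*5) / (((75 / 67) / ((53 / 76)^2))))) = 5472 / 188203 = 0.03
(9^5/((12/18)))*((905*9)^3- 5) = 47860482455043570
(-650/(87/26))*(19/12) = -80275/261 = -307.57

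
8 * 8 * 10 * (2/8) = 160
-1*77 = -77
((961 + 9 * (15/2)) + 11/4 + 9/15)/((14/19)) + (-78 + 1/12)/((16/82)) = 3363511/3360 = 1001.04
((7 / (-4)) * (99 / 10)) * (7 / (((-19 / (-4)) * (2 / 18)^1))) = -43659 / 190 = -229.78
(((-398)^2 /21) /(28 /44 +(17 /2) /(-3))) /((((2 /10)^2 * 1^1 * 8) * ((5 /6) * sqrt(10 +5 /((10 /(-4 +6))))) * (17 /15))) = -3564090 * sqrt(11) /3451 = -3425.31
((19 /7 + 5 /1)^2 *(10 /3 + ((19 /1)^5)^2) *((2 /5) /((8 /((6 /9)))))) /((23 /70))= 5959396402585812 /161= 37014884488110.63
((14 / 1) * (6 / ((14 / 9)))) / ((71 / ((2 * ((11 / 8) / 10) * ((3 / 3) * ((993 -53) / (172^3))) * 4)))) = 13959 / 90319952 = 0.00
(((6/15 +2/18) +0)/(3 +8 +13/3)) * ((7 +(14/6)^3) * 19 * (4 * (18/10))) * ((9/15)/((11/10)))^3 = 485184/33275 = 14.58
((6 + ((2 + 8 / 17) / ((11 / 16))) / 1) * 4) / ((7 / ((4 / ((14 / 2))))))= 28704 / 9163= 3.13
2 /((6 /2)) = 2 /3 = 0.67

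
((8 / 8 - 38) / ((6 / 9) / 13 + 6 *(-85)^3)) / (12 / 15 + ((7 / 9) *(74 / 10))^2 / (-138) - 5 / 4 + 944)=201623175 / 18940924100329096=0.00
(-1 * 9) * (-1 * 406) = 3654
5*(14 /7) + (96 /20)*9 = 266 /5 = 53.20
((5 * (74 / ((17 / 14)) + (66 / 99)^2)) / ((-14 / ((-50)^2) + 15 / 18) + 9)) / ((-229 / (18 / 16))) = -11006250 / 71736311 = -0.15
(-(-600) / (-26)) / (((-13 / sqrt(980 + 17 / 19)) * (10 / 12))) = 360 * sqrt(354103) / 3211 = 66.72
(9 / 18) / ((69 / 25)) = 25 / 138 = 0.18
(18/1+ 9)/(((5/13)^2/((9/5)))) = 41067/125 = 328.54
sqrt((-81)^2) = 81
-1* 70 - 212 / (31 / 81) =-19342 / 31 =-623.94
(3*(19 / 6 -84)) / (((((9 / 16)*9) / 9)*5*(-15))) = 776 / 135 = 5.75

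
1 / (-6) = -1 / 6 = -0.17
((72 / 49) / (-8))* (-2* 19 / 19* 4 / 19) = 0.08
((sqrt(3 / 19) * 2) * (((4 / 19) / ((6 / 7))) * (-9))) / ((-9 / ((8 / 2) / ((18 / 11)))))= 616 * sqrt(57) / 9747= 0.48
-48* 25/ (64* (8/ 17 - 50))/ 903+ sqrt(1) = 1014193/ 1013768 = 1.00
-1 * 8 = -8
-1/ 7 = -0.14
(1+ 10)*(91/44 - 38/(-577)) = 54179/2308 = 23.47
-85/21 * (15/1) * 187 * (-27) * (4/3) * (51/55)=2653020/7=379002.86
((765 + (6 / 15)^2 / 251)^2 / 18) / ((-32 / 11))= -253480023980051 / 22680360000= -11176.19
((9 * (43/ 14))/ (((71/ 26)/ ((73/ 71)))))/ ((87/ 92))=11262732/ 1023323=11.01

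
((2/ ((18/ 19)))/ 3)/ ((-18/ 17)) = -323/ 486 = -0.66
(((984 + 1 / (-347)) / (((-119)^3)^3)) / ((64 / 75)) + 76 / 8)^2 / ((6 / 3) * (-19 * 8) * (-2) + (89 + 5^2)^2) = 1019322036410653478653873191262529519449471976041 / 153649384856847984787404023567334146070648067997696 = 0.01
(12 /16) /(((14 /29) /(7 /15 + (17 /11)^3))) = 601837 /93170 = 6.46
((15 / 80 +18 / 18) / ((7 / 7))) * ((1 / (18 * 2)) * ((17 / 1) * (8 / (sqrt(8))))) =323 * sqrt(2) / 288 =1.59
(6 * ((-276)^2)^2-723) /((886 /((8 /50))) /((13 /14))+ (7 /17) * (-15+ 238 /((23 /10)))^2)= 4070385245121897 /1074033800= 3789811.13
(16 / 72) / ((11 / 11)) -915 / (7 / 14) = -16468 / 9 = -1829.78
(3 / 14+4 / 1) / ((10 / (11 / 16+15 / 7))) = 18703 / 15680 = 1.19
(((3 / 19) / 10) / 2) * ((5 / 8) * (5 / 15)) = 1 / 608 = 0.00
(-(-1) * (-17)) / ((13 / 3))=-3.92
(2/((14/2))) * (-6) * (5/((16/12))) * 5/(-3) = 75/7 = 10.71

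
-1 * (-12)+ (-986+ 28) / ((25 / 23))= -21734 / 25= -869.36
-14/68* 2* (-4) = 28/17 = 1.65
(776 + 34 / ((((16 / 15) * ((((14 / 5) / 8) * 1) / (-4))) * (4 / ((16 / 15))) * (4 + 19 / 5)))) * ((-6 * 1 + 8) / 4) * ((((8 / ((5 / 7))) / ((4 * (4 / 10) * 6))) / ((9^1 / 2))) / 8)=13028 / 1053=12.37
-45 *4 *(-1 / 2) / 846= 5 / 47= 0.11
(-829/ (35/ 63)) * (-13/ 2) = 96993/ 10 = 9699.30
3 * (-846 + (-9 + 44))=-2433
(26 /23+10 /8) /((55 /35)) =1533 /1012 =1.51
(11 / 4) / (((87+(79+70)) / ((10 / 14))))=55 / 6608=0.01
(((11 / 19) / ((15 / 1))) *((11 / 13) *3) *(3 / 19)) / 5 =363 / 117325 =0.00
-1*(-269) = 269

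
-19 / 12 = -1.58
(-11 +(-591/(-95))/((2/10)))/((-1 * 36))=-191/342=-0.56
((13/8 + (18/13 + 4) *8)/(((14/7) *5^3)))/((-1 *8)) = -4649/208000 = -0.02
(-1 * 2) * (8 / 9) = -16 / 9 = -1.78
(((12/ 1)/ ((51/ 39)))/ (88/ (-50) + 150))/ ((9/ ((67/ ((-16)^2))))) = 21775/ 12096384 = 0.00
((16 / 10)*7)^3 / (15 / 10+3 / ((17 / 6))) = 5970944 / 10875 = 549.05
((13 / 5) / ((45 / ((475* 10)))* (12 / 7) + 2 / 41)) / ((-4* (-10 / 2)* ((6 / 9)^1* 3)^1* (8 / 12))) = 212667 / 141824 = 1.50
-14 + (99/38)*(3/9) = -499/38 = -13.13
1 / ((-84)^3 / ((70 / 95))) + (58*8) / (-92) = -5.04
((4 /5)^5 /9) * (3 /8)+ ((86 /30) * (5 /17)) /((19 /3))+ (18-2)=48894469 /3028125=16.15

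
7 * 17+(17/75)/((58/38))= 259148/2175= 119.15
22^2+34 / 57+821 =1305.60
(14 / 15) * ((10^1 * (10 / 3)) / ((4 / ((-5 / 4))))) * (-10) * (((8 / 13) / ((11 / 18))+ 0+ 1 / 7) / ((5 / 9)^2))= 51795 / 143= 362.20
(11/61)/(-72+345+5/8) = 8/12139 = 0.00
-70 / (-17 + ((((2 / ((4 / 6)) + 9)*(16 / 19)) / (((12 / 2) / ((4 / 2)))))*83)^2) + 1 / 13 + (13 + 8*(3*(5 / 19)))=135125439840 / 6968168129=19.39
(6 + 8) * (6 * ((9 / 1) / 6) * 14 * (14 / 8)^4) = 1058841 / 64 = 16544.39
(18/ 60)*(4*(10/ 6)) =2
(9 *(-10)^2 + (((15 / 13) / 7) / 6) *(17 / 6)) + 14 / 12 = 328053 / 364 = 901.24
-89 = -89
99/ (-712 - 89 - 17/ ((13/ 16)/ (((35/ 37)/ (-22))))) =-523809/ 4233331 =-0.12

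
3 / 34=0.09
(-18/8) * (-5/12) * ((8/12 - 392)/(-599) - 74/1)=-164755/2396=-68.76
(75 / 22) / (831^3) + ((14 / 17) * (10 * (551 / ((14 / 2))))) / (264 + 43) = 46375231779155 / 21963006712746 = 2.11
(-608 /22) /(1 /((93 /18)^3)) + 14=-1127900 /297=-3797.64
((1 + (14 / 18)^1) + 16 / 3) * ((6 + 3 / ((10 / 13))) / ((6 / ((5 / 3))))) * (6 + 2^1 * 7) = 3520 / 9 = 391.11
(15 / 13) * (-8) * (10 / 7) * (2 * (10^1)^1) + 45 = -19905 / 91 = -218.74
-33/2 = -16.50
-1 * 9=-9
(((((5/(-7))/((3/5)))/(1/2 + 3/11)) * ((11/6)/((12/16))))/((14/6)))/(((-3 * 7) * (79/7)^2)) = 12100/20052333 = 0.00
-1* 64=-64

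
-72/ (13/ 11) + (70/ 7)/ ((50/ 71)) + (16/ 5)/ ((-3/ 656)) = -145559/ 195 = -746.46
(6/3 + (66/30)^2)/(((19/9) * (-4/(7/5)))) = -567/500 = -1.13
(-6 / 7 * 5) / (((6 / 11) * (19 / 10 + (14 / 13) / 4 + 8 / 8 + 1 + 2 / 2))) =-3575 / 2352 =-1.52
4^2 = 16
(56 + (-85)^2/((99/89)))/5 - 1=648074/495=1309.24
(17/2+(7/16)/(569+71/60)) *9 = 10469511/136844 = 76.51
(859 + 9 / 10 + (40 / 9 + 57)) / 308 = 82921 / 27720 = 2.99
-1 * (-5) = 5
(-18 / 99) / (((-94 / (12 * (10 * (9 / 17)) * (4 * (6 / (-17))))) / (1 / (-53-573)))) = 12960 / 46766269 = 0.00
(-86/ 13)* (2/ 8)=-43/ 26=-1.65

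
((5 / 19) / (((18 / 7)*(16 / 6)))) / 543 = 35 / 495216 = 0.00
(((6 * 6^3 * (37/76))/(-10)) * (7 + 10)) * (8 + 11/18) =-175491/19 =-9236.37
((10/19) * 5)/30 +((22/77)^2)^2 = 12917/136857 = 0.09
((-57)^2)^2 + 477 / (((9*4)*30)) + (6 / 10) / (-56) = 10556001.43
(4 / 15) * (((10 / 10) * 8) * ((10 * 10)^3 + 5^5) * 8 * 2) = 34240000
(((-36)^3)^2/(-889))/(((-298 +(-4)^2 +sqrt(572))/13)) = 7074542592 * sqrt(143)/8773541 +997510505472/8773541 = 123337.86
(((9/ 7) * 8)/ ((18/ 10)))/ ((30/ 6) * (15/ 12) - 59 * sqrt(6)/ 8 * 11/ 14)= -207680 * sqrt(6)/ 1018603 - 224000/ 1018603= -0.72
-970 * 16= -15520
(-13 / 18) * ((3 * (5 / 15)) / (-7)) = 13 / 126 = 0.10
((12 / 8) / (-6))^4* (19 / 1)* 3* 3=171 / 256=0.67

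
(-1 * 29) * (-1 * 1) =29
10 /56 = 5 /28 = 0.18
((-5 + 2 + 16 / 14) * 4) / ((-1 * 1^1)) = 52 / 7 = 7.43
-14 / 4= -7 / 2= -3.50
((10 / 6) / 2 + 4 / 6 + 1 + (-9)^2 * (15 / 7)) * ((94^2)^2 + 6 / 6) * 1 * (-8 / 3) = -769818484420 / 21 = -36658023067.62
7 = 7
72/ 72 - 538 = -537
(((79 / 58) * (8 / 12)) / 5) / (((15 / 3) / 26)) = 2054 / 2175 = 0.94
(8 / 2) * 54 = 216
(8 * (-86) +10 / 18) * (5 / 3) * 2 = -2291.48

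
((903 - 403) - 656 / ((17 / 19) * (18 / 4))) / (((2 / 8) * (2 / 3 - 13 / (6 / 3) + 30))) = 412576 / 7395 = 55.79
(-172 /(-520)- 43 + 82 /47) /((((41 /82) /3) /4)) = -3000588 /3055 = -982.19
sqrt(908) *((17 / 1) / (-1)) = -34 *sqrt(227) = -512.26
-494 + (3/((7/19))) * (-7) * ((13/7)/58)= -201305/406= -495.83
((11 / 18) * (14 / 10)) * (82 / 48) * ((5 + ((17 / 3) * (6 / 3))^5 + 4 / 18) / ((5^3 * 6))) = 143443639801 / 393660000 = 364.38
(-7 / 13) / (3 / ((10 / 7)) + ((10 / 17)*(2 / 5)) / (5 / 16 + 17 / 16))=-13090 / 55211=-0.24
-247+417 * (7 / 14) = -77 / 2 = -38.50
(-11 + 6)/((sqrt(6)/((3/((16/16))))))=-5*sqrt(6)/2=-6.12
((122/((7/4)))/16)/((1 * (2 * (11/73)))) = 4453/308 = 14.46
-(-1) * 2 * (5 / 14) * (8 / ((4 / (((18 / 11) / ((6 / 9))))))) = 270 / 77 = 3.51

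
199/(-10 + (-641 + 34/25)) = -4975/16241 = -0.31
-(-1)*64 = 64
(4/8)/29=0.02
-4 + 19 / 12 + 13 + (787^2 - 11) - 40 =7431943 / 12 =619328.58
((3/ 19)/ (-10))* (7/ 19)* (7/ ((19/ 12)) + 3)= -2961/ 68590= -0.04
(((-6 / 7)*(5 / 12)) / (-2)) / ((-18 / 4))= -5 / 126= -0.04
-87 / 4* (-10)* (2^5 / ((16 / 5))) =2175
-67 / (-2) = 67 / 2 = 33.50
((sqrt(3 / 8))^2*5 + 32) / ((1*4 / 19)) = 5149 / 32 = 160.91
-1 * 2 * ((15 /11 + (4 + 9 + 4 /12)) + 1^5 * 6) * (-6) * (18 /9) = 5464 /11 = 496.73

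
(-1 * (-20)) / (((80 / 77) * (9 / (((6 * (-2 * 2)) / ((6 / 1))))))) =-77 / 9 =-8.56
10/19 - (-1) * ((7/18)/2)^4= 16841779/31912704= 0.53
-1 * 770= -770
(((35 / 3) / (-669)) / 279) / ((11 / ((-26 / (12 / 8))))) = 1820 / 18478449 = 0.00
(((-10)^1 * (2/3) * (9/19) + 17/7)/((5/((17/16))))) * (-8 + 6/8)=47821/42560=1.12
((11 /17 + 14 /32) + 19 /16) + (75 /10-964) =-129775 /136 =-954.23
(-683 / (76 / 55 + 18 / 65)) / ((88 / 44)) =-488345 / 2372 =-205.88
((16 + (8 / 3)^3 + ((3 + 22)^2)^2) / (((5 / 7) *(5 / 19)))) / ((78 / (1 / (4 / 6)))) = 39967.52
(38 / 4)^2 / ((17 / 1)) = 361 / 68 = 5.31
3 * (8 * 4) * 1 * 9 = 864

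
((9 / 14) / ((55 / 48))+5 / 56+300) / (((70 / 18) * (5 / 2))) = 8334027 / 269500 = 30.92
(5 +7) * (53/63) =212/21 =10.10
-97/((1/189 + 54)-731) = 18333/127952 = 0.14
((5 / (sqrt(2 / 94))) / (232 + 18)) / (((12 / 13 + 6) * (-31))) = -13 * sqrt(47) / 139500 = -0.00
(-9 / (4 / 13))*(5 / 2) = -585 / 8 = -73.12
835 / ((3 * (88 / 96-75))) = -3340 / 889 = -3.76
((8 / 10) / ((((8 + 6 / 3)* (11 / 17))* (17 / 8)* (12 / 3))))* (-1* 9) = -0.13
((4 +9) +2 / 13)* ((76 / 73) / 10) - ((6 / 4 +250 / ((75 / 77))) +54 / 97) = -710706029 / 2761590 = -257.35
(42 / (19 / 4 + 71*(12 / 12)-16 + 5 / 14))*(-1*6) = -784 / 187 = -4.19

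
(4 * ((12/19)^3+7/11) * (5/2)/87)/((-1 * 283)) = -0.00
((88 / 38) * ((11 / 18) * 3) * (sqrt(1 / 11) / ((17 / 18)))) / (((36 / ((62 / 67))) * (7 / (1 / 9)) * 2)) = 341 * sqrt(11) / 4090149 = 0.00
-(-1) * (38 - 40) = -2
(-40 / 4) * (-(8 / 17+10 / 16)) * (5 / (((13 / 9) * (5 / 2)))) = 6705 / 442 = 15.17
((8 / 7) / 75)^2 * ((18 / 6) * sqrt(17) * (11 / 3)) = 704 * sqrt(17) / 275625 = 0.01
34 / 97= 0.35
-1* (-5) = 5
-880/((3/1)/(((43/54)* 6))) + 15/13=-491515/351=-1400.33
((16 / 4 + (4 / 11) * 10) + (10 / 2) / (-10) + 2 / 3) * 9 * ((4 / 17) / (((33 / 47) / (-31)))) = -1500710 / 2057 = -729.56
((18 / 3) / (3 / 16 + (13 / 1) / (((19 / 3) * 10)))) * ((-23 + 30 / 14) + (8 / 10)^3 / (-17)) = -188904384 / 592025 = -319.08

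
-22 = -22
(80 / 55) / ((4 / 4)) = 16 / 11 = 1.45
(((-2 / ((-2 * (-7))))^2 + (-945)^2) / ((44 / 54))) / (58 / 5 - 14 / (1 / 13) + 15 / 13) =-12799281105 / 1976513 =-6475.69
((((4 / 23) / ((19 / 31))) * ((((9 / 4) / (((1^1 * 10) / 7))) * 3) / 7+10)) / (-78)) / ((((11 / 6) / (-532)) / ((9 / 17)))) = 1667862 / 279565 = 5.97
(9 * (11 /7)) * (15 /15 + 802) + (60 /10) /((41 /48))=3261393 /287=11363.74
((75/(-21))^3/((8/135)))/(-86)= 2109375/235984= 8.94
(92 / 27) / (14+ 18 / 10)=460 / 2133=0.22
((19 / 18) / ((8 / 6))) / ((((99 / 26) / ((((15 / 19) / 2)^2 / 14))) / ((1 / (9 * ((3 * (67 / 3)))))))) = 0.00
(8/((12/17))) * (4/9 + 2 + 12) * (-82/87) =-362440/2349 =-154.30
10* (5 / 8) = 25 / 4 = 6.25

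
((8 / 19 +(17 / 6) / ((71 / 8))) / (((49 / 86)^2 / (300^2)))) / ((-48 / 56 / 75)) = -1187058000000 / 66101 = -17958245.71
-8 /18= -4 /9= -0.44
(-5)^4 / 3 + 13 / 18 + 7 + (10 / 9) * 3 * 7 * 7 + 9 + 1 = 7009 / 18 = 389.39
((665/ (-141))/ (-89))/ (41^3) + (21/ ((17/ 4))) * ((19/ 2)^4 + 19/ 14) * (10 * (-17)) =-6842992.50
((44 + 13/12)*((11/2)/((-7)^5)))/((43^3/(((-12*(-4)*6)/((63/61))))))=-1452044/28061757129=-0.00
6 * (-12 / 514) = -36 / 257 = -0.14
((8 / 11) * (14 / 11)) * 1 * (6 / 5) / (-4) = -0.28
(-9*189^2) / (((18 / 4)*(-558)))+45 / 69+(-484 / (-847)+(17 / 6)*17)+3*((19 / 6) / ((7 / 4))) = 782237 / 4278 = 182.85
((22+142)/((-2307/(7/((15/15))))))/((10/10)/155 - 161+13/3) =177940/56019343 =0.00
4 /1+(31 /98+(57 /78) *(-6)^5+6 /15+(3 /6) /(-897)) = -1247769799 /219765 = -5677.75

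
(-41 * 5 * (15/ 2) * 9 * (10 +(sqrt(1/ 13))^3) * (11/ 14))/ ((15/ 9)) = -913275/ 14- 182655 * sqrt(13)/ 4732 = -65373.10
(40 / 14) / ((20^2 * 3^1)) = 1 / 420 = 0.00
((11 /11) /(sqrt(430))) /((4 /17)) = 17 * sqrt(430) /1720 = 0.20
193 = 193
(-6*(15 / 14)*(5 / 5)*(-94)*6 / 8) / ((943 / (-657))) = -4168665 / 13202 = -315.76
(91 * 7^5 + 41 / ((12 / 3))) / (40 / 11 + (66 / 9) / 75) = 15141527775 / 36968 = 409584.72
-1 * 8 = -8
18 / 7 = 2.57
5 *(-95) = -475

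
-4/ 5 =-0.80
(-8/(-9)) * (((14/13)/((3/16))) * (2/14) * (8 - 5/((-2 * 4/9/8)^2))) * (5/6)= -254080/1053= -241.29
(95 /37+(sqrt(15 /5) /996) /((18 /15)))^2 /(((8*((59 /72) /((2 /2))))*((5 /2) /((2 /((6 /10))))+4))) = 25*sqrt(3) /181189+107435367025 /507465454128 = 0.21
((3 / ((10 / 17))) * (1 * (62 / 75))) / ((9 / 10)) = 1054 / 225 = 4.68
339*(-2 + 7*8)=18306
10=10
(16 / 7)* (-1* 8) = -128 / 7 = -18.29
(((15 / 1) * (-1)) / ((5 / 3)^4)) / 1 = -243 / 125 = -1.94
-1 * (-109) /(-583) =-109 /583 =-0.19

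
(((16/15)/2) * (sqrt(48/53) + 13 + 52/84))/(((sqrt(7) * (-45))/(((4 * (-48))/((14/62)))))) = 63488 * sqrt(1113)/584325 + 4539392 * sqrt(7)/231525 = 55.50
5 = 5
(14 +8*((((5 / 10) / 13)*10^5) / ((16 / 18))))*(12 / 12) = 450182 / 13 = 34629.38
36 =36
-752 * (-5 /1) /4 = 940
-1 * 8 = -8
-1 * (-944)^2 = -891136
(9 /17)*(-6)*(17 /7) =-54 /7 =-7.71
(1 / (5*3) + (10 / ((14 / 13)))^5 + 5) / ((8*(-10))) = -863.02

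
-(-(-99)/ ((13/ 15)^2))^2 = -496175625/ 28561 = -17372.49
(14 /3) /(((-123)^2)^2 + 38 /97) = 1358 /66606012645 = 0.00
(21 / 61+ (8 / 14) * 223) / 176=54559 / 75152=0.73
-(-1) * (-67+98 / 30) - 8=-1076 / 15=-71.73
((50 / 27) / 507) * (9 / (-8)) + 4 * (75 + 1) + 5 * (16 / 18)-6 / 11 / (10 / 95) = 6765091 / 22308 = 303.26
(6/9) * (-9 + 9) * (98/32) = 0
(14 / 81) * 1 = 14 / 81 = 0.17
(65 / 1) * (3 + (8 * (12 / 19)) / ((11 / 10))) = 103155 / 209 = 493.56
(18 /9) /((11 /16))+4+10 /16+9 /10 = 3711 /440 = 8.43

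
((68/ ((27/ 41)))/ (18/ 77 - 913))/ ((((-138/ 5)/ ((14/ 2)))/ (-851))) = -139002710/ 5692923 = -24.42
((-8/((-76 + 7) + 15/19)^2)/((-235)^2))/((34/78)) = -4693/65702728800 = -0.00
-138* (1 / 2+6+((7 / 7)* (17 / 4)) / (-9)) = -4991 / 6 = -831.83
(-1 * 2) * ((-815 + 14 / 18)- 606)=25564 / 9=2840.44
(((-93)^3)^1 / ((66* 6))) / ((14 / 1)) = -89373 / 616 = -145.09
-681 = -681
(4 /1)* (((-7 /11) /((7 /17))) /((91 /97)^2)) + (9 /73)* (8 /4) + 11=28079435 /6649643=4.22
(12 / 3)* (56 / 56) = 4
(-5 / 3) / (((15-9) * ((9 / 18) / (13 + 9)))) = -110 / 9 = -12.22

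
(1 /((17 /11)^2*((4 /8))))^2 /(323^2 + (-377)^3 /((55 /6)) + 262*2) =-0.00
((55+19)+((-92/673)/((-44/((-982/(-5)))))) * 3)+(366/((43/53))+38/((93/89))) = 83383186732/148022985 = 563.31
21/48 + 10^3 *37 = 592007/16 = 37000.44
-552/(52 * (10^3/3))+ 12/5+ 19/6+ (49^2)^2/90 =3747444437/58500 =64058.88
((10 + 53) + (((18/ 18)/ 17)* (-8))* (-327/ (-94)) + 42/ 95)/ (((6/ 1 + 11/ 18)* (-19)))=-84443634/ 171621205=-0.49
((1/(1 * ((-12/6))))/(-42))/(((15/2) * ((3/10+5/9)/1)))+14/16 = 3781/4312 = 0.88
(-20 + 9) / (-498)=11 / 498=0.02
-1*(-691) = 691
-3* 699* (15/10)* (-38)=119529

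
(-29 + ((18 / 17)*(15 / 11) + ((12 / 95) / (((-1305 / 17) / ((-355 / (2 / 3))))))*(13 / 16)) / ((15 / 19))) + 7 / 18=-252629449 / 9761400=-25.88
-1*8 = -8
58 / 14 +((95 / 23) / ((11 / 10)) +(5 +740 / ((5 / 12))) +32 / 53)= 167967986 / 93863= 1789.50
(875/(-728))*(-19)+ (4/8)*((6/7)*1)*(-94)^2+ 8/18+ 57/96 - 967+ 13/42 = 10648091/3744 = 2844.04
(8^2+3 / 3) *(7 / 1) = 455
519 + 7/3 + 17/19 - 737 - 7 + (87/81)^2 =-3055784/13851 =-220.62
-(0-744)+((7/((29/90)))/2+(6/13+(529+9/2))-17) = 958955/754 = 1271.82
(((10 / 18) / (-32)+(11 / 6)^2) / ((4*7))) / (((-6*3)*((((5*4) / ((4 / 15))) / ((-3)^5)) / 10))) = 963 / 4480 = 0.21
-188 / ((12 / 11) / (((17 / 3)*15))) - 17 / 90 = -1318367 / 90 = -14648.52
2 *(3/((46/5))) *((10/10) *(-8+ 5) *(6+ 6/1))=-540/23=-23.48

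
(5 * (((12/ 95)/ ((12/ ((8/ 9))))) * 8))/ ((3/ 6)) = 128/ 171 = 0.75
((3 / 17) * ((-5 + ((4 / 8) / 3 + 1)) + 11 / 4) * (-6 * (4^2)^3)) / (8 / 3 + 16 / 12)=19968 / 17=1174.59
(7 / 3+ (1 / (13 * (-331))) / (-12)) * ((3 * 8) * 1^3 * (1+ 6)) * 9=15181110 / 4303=3528.03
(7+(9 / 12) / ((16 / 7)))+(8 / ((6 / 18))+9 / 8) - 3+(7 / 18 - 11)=10853 / 576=18.84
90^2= 8100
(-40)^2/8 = 200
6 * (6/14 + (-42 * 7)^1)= -12330/7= -1761.43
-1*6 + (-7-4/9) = -121/9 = -13.44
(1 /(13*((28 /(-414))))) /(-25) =207 /4550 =0.05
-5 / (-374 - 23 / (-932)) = 932 / 69709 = 0.01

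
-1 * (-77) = 77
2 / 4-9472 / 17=-18927 / 34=-556.68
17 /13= 1.31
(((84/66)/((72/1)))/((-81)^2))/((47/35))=245/122113332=0.00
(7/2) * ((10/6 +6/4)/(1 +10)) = 133/132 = 1.01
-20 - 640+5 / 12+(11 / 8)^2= -126277 / 192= -657.69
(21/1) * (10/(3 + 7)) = 21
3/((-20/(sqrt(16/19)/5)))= -3*sqrt(19)/475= -0.03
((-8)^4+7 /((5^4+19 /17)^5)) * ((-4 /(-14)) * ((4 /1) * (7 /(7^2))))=559608467674384001640503 /836816861451562975872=668.73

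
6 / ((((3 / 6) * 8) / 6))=9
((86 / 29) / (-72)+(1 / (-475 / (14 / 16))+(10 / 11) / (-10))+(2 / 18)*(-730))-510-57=-2357407949 / 3636600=-648.25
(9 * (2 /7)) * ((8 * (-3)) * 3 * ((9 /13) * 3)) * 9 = -314928 /91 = -3460.75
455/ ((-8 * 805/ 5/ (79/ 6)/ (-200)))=128375/ 138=930.25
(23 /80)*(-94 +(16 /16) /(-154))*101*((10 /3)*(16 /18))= -33630071 /4158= -8088.04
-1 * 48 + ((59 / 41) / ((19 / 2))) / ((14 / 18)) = -260682 / 5453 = -47.81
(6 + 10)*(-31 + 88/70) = -16656/35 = -475.89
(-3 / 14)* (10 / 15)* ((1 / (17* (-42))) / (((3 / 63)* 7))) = 1 / 1666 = 0.00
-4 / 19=-0.21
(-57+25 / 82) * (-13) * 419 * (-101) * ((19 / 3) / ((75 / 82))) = -48595034657 / 225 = -215977931.81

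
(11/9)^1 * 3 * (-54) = -198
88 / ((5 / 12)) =1056 / 5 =211.20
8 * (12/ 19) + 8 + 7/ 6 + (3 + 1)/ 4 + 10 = 2875/ 114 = 25.22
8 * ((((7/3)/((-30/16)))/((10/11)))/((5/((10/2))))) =-2464/225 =-10.95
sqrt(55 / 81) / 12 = 0.07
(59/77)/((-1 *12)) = -59/924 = -0.06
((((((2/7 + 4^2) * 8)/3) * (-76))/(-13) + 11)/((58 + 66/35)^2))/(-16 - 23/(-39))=-0.00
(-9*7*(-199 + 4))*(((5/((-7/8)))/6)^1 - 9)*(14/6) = -285285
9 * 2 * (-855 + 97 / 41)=-629244 / 41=-15347.41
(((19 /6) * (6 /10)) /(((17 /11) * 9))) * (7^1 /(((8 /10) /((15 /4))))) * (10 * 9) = 109725 /272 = 403.40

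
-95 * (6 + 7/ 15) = -1843/ 3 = -614.33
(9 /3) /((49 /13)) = 39 /49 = 0.80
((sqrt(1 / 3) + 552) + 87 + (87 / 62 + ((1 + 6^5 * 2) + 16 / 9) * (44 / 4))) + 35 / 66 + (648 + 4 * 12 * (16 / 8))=sqrt(3) / 3 + 529364104 / 3069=172488.07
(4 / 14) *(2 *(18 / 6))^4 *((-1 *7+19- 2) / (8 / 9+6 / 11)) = 1283040 / 497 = 2581.57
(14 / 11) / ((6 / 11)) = 7 / 3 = 2.33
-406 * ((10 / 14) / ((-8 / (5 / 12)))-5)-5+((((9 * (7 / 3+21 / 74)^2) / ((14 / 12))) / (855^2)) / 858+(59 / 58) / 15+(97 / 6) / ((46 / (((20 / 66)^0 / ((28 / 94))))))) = 21823954020524054863 / 10690932109057200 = 2041.35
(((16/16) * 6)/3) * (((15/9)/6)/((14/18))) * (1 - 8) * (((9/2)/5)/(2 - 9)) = 9/14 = 0.64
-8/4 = -2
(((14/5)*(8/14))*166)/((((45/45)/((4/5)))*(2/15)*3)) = 2656/5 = 531.20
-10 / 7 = -1.43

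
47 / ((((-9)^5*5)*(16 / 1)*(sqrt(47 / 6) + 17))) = -799 / 1328208840 + 47*sqrt(282) / 7969253040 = -0.00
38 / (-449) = -38 / 449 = -0.08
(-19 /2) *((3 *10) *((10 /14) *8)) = -11400 /7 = -1628.57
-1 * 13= -13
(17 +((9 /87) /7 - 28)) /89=-2230 /18067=-0.12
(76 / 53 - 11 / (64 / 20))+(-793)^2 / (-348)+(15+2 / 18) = -397046891 / 221328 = -1793.93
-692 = -692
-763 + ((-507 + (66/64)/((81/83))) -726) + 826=-1009967/864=-1168.94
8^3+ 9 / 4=2057 / 4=514.25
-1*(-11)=11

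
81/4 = 20.25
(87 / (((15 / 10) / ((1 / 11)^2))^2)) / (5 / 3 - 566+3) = -29 / 6163861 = -0.00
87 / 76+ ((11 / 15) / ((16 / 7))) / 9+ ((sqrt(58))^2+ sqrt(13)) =sqrt(13)+ 2428763 / 41040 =62.79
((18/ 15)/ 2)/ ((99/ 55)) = 1/ 3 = 0.33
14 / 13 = 1.08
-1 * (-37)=37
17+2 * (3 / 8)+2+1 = 83 / 4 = 20.75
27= 27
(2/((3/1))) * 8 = 5.33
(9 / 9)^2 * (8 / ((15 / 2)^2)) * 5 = 32 / 45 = 0.71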